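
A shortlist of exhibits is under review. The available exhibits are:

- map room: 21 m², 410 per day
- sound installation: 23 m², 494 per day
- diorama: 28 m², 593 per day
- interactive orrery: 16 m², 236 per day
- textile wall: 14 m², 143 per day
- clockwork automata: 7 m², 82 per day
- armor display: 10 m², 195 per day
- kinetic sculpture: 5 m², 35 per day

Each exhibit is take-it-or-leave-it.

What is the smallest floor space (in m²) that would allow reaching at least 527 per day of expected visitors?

28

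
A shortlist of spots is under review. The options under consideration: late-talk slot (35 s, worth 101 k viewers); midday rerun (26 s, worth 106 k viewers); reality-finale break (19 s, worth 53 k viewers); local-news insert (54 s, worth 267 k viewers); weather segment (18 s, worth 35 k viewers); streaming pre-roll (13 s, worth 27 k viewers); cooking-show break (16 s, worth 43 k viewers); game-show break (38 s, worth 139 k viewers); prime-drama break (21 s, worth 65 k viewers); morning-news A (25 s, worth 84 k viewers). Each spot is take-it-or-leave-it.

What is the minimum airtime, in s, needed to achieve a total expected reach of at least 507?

118

Need the lightest bundle worth ≥ 507.
Taking midday rerun + local-news insert + game-show break gives 512 (≥ 507) for 118 s.
Below 118 s the best achievable stays under 507.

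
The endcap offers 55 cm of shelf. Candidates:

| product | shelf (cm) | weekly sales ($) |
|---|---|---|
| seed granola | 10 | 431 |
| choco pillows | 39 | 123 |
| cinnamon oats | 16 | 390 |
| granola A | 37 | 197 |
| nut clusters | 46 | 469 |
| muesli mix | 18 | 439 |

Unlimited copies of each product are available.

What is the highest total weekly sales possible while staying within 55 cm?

2155

Taking 5×seed granola: 50 cm used, 2155 in weekly sales.
Nothing else within 55 cm beats 2155.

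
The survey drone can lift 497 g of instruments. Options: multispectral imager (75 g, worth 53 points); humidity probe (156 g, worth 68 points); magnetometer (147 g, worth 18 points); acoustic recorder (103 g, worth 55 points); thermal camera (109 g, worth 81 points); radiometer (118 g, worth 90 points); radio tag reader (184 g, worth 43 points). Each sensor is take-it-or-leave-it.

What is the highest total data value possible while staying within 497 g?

294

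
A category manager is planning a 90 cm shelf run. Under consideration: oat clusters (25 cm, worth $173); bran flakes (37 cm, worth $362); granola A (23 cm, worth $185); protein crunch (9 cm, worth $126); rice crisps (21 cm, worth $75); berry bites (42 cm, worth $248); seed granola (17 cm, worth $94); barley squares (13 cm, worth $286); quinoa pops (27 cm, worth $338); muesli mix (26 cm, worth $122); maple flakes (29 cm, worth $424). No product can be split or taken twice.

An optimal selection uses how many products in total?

The maximum weekly sales within 90 cm is 1198.
For example bran flakes + protein crunch + barley squares + maple flakes achieves it, using 88 cm.
Any selection reaching 1198 contains exactly 4 products.

4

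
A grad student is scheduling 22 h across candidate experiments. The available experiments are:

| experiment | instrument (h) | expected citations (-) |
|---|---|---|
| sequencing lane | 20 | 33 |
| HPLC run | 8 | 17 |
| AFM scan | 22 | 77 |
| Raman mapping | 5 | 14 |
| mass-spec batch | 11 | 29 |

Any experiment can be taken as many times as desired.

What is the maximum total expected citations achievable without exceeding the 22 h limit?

77

Ranking by ratio (expected citations/h): AFM scan 3.50, Raman mapping 2.80, mass-spec batch 2.64, HPLC run 2.12.
The ratio ordering already packs tightly: AFM scan, 22 h, 77.
No other feasible combination exceeds 77.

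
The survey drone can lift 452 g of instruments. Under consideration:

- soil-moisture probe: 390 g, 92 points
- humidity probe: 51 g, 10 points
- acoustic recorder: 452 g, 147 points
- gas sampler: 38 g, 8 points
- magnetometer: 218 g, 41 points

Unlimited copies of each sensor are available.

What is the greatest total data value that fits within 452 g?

147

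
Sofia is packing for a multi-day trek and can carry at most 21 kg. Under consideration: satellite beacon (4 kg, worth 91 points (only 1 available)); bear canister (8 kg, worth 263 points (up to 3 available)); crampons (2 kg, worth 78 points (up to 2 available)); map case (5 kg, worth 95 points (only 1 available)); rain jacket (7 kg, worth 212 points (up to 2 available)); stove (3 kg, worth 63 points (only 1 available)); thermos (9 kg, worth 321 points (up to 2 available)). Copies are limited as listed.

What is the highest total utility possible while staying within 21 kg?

740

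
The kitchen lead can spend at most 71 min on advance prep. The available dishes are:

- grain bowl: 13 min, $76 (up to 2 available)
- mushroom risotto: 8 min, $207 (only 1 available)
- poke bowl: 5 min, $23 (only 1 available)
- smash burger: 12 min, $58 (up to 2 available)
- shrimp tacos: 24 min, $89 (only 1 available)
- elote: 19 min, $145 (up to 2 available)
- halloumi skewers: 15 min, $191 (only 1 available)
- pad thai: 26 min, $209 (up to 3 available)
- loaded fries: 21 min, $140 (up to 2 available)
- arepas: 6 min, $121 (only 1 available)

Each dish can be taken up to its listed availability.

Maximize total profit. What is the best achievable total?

A density-first pass picks grain bowl + mushroom risotto + halloumi skewers + pad thai + arepas — 804 at 68 min.
Dropping grain bowl and pad thai frees 39 min; slotting in 2×elote (38 min) lifts the total to 809 at 67 min.
That's the maximum — no swap from here does better than 809.

809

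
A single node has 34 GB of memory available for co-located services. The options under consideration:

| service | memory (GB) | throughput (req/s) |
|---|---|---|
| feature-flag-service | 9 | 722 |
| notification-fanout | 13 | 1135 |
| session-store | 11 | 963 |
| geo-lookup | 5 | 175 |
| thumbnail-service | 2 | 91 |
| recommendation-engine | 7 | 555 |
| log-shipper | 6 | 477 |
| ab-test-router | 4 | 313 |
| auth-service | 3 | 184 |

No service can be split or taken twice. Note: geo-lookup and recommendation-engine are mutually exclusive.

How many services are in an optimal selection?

The maximum throughput within 34 GB is 2888.
notification-fanout + session-store + log-shipper + ab-test-router hits 2888 at 34 GB.
All optima have 4 services.

4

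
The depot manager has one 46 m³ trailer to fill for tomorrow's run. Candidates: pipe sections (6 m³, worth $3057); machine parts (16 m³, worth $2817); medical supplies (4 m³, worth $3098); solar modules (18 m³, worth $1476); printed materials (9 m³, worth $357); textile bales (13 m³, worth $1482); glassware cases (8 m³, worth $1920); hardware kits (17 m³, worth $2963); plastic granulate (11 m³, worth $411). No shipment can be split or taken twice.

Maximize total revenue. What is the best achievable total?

11935

By revenue per m³: medical supplies 774.50, pipe sections 509.50, glassware cases 240.00 lead.
Filling by ratio: pipe sections + machine parts + medical supplies + printed materials + glassware cases for 11249, with 3 m³ left unused.
The 17 m³ tied up in printed materials and glassware cases is better spent on hardware kits — total rises to 11935 (43 m³).
Every other selection either busts 46 m³ or fails to beat 11935.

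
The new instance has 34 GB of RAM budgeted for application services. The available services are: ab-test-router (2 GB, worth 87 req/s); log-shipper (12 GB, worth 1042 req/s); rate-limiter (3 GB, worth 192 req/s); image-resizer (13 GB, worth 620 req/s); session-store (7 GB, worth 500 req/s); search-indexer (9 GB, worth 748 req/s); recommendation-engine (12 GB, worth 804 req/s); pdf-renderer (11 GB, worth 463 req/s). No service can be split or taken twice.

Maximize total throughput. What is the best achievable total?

2594

Filling by ratio: ab-test-router + log-shipper + rate-limiter + session-store + search-indexer for 2569, with 1 GB left unused.
Dropping ab-test-router and rate-limiter and session-store frees 12 GB; slotting in recommendation-engine (12 GB) lifts the total to 2594 at 33 GB.
The closest alternative, ab-test-router + log-shipper + rate-limiter + session-store + search-indexer, reaches only 2569.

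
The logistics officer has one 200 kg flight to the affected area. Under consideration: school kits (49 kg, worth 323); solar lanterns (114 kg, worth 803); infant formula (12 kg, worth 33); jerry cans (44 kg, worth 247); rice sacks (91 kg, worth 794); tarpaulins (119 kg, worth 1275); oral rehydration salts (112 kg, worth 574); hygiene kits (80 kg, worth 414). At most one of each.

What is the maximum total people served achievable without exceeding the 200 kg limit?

By people served per kg: tarpaulins 10.71, rice sacks 8.73, solar lanterns 7.04, school kits 6.59 lead.
Taking the top-ratio supplies first gives school kits + infant formula + tarpaulins for 1631 (180 kg).
Replace school kits and infant formula with hygiene kits: the trade gains 58 net, giving 1689 at 199 kg.
No other feasible combination exceeds 1689.

1689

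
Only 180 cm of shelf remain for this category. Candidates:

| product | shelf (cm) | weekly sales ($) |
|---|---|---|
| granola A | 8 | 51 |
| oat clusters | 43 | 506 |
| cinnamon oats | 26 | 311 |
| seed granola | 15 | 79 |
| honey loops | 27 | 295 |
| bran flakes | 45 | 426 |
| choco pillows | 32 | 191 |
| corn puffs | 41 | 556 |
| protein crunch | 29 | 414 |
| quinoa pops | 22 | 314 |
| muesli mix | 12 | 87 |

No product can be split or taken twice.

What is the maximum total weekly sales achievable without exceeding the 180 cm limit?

2216

By weekly sales per cm: protein crunch 14.28, quinoa pops 14.27, corn puffs 13.56, cinnamon oats 11.96 lead.
Filling by ratio: oat clusters + cinnamon oats + corn puffs + protein crunch + quinoa pops + muesli mix for 2188, with 7 cm left unused.
Dropping cinnamon oats and muesli mix frees 38 cm; slotting in bran flakes (45 cm) lifts the total to 2216 at 180 cm.
Runner-up oat clusters + cinnamon oats + corn puffs + protein crunch + quinoa pops + muesli mix tops out at 2188.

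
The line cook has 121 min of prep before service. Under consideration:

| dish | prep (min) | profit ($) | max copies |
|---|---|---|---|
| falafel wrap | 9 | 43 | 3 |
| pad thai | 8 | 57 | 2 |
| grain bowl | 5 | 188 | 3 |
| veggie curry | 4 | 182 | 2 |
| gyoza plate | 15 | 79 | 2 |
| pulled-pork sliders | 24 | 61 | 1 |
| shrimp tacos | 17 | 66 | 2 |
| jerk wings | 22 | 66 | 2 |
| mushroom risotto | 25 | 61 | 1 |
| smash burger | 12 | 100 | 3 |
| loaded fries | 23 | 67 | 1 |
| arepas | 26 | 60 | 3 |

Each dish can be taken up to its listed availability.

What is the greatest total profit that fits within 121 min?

1550

The ratio heuristic lands on falafel wrap + 2×pad thai + 3×grain bowl + 2×veggie curry + 2×gyoza plate + 3×smash burger (1543) but leaves 7 min idle.
The 15 min tied up in gyoza plate is better spent on 2×falafel wrap — total rises to 1550 (117 min).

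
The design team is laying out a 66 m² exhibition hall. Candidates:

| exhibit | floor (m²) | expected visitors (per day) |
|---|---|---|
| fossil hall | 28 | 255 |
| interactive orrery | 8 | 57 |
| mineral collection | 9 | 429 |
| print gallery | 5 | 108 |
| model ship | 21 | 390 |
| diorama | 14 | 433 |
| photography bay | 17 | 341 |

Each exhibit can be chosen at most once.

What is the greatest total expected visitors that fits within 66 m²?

Density check — mineral collection 47.67, diorama 30.93, print gallery 21.60 are the best per m².
Taking mineral collection + print gallery + model ship + diorama + photography bay: 66 m² used, 1701 in expected visitors.
An exhaustive check of the 128 subsets confirms 1701.

1701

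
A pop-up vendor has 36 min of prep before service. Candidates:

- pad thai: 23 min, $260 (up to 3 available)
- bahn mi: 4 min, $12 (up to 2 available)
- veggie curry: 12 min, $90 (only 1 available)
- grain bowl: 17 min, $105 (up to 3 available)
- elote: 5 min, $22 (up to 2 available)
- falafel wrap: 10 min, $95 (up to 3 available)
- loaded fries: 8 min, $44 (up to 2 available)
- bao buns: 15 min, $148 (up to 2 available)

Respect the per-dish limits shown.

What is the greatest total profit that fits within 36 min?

Pad thai + falafel wrap uses 33 of the 36 min and totals 355.
The spare 3 min is too small for any remaining dish, and no exchange beats 355.

355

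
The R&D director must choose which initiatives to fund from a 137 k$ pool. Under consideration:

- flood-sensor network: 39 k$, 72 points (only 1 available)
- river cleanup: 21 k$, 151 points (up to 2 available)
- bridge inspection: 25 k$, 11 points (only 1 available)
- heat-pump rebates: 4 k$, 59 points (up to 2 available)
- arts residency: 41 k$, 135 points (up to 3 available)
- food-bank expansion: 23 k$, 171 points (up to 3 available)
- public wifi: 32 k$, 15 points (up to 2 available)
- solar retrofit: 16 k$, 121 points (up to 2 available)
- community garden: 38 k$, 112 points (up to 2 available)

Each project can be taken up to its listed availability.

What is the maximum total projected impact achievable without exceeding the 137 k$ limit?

1054

By projected impact per k$: heat-pump rebates 14.75, solar retrofit 7.56, food-bank expansion 7.43 lead.
Greedy by ratio would take river cleanup + 2×heat-pump rebates + 3×food-bank expansion + 2×solar retrofit: 130 k$ used, total 1024.
Dropping solar retrofit frees 16 k$; slotting in river cleanup (21 k$) lifts the total to 1054 at 135 k$.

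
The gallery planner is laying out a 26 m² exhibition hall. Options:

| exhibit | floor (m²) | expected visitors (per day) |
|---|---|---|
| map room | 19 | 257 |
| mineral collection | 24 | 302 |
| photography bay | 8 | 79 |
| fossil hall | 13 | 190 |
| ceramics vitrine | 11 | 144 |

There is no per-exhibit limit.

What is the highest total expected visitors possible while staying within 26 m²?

380

Density check — fossil hall 14.62, map room 13.53, ceramics vitrine 13.09 are the best per m².
2×fossil hall uses 26 of the 26 m² and totals 380.
That's the maximum — no swap from here does better than 380.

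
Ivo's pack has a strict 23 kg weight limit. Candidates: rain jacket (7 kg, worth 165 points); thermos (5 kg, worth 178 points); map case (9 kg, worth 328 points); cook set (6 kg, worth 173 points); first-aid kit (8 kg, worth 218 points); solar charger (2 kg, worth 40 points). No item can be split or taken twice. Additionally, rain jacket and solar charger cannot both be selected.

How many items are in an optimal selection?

3

Optimal total is 724.
One optimal bundle: thermos + map case + first-aid kit (22 kg).
Every optimal selection uses 3 items.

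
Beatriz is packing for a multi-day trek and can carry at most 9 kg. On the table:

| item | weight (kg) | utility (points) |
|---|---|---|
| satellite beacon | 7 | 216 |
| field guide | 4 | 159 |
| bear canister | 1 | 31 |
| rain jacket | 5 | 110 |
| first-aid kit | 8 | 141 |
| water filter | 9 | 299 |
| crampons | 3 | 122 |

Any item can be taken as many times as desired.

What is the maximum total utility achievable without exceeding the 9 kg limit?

By utility per kg: crampons 40.67, field guide 39.75, water filter 33.22 lead.
3×crampons uses 9 of the 9 kg and totals 366.

366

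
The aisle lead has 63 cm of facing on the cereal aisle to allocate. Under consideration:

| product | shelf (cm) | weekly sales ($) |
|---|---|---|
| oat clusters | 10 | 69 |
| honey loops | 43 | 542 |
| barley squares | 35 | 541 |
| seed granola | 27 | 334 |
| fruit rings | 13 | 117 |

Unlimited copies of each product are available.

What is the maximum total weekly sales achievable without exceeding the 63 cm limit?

875

Ranking by ratio (weekly sales/cm): barley squares 15.46, honey loops 12.60, seed granola 12.37, fruit rings 9.00.
Barley squares + seed granola uses 62 of the 63 cm and totals 875.
No other feasible combination exceeds 875.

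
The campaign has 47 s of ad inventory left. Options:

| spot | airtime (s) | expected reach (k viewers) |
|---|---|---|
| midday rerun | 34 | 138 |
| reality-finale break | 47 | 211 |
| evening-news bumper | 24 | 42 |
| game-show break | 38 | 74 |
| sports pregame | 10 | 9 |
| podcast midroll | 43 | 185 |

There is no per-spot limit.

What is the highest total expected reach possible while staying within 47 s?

211

Taking reality-finale break: 47 s used, 211 in expected reach.
Nothing else within 47 s beats 211.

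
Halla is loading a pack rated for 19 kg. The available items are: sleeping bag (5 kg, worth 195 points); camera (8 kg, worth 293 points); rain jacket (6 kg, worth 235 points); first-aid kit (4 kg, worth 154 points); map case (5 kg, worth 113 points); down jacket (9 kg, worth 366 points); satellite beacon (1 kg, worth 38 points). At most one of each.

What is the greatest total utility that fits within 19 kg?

755

Taking rain jacket + first-aid kit + down jacket: 19 kg used, 755 in utility.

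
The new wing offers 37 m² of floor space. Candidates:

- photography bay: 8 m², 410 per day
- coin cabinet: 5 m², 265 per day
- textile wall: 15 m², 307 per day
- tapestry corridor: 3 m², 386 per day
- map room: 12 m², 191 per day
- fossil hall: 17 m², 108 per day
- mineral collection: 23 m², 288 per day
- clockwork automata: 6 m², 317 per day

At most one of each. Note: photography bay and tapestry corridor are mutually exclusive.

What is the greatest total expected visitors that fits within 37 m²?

1299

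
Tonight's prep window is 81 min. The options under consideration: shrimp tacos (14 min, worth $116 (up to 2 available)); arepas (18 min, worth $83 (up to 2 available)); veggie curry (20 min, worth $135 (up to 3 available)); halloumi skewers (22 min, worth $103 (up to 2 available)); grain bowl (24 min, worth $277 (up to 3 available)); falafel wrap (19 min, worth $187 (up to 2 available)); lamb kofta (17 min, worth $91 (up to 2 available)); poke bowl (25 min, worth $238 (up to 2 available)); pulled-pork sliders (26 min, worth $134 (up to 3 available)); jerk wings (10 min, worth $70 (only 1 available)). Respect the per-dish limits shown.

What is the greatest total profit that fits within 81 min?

857

A density-first pass picks 3×grain bowl — 831 at 72 min.
The 24 min tied up in grain bowl is better spent on shrimp tacos + falafel wrap — total rises to 857 (81 min).
That's the maximum — no swap from here does better than 857.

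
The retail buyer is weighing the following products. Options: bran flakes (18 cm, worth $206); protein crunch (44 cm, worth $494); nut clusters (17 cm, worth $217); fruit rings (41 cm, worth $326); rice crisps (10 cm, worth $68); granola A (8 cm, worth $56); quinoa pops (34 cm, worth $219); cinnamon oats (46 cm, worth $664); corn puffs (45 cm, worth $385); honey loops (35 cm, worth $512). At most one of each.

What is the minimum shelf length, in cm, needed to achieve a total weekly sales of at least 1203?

89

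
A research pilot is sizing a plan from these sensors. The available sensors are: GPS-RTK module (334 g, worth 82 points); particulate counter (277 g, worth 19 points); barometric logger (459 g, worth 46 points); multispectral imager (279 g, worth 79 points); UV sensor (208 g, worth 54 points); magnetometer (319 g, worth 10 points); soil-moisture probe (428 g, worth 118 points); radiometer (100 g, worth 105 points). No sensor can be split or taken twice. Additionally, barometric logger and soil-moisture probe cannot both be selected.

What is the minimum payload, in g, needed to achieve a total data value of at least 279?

Look for the lowest-payload combination reaching 279.
Taking multispectral imager + soil-moisture probe + radiometer gives 302 (≥ 279) for 807 g.
Below 807 g the best achievable stays under 279.

807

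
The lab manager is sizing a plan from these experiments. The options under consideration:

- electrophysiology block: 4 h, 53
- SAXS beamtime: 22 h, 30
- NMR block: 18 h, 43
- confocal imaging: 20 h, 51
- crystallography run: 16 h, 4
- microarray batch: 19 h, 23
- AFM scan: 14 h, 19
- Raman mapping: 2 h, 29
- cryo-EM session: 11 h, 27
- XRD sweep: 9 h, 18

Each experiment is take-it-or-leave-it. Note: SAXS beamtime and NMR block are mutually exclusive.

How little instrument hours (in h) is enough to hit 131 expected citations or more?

26

Need the lightest bundle worth ≥ 131.
Taking electrophysiology block + confocal imaging + Raman mapping gives 133 (≥ 131) for 26 h.
Any bundle with less than 26 h falls short of 131.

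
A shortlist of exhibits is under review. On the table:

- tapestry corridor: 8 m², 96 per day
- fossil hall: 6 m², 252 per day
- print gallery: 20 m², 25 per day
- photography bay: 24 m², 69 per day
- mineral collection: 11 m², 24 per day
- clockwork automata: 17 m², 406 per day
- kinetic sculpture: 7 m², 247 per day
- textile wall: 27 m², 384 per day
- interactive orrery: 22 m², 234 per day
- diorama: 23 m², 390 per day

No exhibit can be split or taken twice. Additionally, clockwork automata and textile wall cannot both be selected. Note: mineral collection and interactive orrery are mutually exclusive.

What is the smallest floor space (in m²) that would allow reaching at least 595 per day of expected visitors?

21

Need the lightest bundle worth ≥ 595.
tapestry corridor + fossil hall + kinetic sculpture: 595 expected visitors at 21 m².
Below 21 m² the best achievable stays under 595.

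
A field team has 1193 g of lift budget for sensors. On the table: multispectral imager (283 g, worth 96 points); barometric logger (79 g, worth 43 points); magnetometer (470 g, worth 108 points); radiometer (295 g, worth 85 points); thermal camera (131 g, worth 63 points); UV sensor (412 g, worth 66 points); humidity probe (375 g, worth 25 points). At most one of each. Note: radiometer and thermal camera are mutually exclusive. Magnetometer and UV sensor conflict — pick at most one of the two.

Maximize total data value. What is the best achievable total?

332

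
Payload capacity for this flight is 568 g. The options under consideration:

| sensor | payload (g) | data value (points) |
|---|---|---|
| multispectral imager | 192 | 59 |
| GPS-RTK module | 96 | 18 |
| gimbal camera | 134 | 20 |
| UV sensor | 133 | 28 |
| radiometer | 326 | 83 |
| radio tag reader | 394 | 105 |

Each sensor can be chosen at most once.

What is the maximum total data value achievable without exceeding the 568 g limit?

142

Taking multispectral imager + radiometer: 518 g used, 142 in data value.
The closest alternative, UV sensor + radio tag reader, reaches only 133.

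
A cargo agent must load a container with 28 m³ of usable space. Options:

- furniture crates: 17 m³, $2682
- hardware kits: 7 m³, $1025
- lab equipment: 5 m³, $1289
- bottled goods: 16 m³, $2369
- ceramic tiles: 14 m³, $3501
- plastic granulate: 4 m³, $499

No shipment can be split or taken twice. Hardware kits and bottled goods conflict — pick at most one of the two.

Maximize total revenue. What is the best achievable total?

5815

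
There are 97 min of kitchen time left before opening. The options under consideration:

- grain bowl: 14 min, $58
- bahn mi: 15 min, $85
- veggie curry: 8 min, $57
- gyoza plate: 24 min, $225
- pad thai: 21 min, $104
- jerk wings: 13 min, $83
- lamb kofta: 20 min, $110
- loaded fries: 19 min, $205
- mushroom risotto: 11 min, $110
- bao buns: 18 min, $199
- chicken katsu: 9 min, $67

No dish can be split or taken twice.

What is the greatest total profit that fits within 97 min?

891

The ratio heuristic lands on veggie curry + gyoza plate + loaded fries + mushroom risotto + bao buns + chicken katsu (863) but leaves 8 min idle.
Dropping veggie curry frees 8 min; slotting in bahn mi (15 min) lifts the total to 891 at 96 min.
That's the maximum — no swap from here does better than 891.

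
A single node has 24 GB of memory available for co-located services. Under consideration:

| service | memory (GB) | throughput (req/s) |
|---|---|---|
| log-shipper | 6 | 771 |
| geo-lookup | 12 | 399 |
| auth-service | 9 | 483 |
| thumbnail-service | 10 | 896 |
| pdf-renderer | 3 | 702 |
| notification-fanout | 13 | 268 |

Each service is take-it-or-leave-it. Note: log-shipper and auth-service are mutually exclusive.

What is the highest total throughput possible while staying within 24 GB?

Density check — pdf-renderer 234.00, log-shipper 128.50, thumbnail-service 89.60 are the best per GB.
Best packing: log-shipper + thumbnail-service + pdf-renderer — 19 GB, 2369 total.
That's the maximum — no feasible swap from here does better than 2369.

2369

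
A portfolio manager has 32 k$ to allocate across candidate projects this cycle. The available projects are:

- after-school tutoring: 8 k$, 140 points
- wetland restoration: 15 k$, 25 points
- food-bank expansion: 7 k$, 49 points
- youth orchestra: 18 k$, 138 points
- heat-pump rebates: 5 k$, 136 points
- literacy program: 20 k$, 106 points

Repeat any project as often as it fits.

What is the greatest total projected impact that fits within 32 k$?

816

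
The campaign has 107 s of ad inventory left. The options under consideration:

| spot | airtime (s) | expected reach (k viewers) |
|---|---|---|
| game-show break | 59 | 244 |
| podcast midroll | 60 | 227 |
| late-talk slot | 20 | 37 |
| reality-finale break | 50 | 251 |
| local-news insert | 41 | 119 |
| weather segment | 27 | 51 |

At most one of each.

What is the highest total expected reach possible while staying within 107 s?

Best packing: reality-finale break + local-news insert — 91 s, 370 total.
An exhaustive check of the 64 subsets confirms 370.

370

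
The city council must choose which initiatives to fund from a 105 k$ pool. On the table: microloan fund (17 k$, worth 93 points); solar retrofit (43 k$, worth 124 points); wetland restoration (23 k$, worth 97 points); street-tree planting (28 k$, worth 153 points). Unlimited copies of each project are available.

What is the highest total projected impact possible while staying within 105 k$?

558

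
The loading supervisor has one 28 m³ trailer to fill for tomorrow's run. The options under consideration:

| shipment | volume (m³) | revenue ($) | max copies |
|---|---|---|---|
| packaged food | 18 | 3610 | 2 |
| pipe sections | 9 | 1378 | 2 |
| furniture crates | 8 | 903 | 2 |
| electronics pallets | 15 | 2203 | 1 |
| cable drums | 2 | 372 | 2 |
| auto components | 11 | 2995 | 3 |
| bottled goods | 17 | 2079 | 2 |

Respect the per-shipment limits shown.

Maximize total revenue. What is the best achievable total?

6734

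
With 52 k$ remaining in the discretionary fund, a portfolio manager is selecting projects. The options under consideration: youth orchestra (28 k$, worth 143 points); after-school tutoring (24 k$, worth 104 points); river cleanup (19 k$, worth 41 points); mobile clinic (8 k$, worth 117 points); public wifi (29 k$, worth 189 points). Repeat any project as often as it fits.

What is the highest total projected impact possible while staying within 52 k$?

702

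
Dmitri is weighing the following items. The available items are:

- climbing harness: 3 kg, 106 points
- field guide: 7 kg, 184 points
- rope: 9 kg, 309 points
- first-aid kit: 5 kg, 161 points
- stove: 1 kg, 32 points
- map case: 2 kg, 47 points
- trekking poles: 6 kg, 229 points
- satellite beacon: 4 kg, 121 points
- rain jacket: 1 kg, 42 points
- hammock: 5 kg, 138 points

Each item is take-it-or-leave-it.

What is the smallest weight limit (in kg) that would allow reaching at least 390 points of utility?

Minimise kg subject to total utility ≥ 390.
first-aid kit + trekking poles: 390 utility at 11 kg.
Any bundle with less than 11 kg falls short of 390.

11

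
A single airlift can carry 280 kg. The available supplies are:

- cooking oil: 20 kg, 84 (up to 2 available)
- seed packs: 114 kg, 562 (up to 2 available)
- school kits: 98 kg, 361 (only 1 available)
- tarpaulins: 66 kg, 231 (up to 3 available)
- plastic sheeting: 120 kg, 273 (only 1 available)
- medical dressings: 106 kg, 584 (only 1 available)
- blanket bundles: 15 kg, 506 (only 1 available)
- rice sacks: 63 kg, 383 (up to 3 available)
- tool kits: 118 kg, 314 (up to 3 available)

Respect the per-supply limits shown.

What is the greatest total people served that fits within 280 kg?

A density-first pass picks 2×cooking oil + blanket bundles + 3×rice sacks — 1823 at 244 kg.
The 83 kg tied up in cooking oil and rice sacks is better spent on medical dressings — total rises to 1940 (267 kg).
Every other selection either busts 280 kg or exceeds an availability limit or fails to beat 1940.

1940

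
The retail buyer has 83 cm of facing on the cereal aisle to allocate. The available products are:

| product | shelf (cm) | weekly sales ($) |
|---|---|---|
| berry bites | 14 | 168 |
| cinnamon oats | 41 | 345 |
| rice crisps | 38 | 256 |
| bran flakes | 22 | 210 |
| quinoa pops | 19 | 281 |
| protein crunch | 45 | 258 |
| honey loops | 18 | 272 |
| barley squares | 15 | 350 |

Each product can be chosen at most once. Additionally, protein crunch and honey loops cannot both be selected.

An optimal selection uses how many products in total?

The maximum weekly sales within 83 cm is 1113.
bran flakes + quinoa pops + honey loops + barley squares hits 1113 at 74 cm.
All optima have 4 products.

4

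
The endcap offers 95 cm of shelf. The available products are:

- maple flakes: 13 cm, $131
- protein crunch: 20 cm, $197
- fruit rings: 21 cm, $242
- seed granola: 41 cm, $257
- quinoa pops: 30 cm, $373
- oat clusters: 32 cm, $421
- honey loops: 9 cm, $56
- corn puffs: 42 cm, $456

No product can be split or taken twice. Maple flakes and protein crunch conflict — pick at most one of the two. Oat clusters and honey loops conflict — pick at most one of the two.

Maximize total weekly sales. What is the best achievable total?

Best packing: fruit rings + oat clusters + corn puffs — 95 cm, 1119 total.

1119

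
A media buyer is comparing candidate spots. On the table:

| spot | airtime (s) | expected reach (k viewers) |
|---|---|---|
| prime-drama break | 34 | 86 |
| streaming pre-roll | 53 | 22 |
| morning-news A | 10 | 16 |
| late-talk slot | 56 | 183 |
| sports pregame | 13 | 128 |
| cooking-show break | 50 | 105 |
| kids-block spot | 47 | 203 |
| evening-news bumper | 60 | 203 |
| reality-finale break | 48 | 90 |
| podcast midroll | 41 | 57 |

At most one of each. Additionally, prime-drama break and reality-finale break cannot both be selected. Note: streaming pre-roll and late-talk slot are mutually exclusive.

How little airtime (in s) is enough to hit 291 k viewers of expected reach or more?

Look for the lowest-airtime combination reaching 291.
sports pregame + kids-block spot: 331 expected reach at 60 s.
No combination under 60 s hits 291.

60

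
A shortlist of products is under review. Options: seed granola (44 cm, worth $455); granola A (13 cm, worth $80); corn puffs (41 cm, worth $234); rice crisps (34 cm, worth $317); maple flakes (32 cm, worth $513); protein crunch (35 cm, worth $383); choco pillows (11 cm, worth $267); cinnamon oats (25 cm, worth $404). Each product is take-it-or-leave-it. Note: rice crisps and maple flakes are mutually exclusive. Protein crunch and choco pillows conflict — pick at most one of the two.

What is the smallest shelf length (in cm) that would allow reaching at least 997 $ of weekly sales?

Look for the lowest-shelf combination reaching 997.
maple flakes + choco pillows + cinnamon oats reaches 1184 using 68 cm.
No combination under 68 cm hits 997.

68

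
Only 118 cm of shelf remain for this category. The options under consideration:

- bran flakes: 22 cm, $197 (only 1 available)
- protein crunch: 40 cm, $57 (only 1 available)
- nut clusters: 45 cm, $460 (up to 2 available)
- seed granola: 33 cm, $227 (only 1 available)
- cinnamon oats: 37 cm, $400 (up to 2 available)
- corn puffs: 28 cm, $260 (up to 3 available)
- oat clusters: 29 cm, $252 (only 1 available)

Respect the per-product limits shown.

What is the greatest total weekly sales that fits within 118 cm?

1180

By weekly sales per cm: cinnamon oats 10.81, nut clusters 10.22, corn puffs 9.29 lead.
Greedy by ratio would take 2×cinnamon oats + corn puffs: 102 cm used, total 1060.
Replace 2×cinnamon oats with 2×nut clusters: the trade gains 120 net, giving 1180 at 118 cm.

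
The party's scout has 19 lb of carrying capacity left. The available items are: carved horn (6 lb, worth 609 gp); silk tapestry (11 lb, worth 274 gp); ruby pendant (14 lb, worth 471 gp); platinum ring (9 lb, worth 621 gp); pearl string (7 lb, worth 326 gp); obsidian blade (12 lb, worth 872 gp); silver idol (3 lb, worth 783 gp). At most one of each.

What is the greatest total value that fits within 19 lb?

2013

The ratio ordering already packs tightly: carved horn + platinum ring + silver idol, 18 lb, 2013.
An exhaustive check of the 128 subsets confirms 2013.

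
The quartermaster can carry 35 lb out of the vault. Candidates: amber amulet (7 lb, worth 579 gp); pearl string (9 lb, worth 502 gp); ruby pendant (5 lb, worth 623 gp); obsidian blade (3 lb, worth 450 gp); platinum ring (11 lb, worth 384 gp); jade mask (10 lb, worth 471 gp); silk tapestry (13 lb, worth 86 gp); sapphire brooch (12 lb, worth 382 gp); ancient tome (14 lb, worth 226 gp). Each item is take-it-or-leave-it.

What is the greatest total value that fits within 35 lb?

2625

Ranking by ratio (value/lb): obsidian blade 150.00, ruby pendant 124.60, amber amulet 82.71, pearl string 55.78.
Taking amber amulet + pearl string + ruby pendant + obsidian blade + jade mask: 34 lb used, 2625 in value.
An exhaustive check of the 512 subsets confirms 2625.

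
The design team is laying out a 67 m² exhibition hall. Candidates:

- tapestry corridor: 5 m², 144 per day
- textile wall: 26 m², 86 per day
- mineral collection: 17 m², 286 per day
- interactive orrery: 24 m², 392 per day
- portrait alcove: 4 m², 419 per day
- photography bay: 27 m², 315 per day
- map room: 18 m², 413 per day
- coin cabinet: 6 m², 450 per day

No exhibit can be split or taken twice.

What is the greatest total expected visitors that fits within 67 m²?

By expected visitors per m²: portrait alcove 104.75, coin cabinet 75.00, tapestry corridor 28.80, map room 22.94 lead.
Greedy by ratio would take tapestry corridor + mineral collection + portrait alcove + map room + coin cabinet: 50 m² used, total 1712.
Dropping mineral collection frees 17 m²; slotting in interactive orrery (24 m²) lifts the total to 1818 at 57 m².
The spare 10 m² is too small for any remaining exhibit, and no exchange beats 1818.

1818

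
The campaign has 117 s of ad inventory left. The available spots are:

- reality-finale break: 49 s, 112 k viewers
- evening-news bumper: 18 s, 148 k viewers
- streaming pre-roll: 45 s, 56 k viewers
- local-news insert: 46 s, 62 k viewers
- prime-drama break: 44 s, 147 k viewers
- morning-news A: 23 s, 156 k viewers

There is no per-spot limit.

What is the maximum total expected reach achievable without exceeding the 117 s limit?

896

Density check — evening-news bumper 8.22, morning-news A 6.78, prime-drama break 3.34 are the best per s.
The ratio heuristic lands on 6×evening-news bumper (888) but leaves 9 s idle.
Replace evening-news bumper with morning-news A: the trade gains 8 net, giving 896 at 113 s.
Every other selection either busts 117 s or fails to beat 896.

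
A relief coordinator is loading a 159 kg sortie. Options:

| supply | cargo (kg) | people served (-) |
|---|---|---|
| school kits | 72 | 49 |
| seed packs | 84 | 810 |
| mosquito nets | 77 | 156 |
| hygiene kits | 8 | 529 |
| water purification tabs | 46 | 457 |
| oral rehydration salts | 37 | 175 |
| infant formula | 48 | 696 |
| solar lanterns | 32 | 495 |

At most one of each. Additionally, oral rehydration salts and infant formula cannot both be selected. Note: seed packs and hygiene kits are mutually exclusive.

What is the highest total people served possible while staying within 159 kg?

2177

Taking hygiene kits + water purification tabs + infant formula + solar lanterns: 134 kg used, 2177 in people served.
Runner-up hygiene kits + infant formula + solar lanterns tops out at 1720.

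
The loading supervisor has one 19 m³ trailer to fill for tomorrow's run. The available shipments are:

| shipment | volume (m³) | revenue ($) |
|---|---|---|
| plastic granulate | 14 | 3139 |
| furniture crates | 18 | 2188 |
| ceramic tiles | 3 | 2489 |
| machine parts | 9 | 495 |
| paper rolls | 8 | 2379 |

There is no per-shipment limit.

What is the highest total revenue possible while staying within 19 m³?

14934

Density check — ceramic tiles 829.67, paper rolls 297.38, plastic granulate 224.21, furniture crates 121.56 are the best per m³.
The ratio ordering already packs tightly: 6×ceramic tiles, 18 m³, 14934.
The spare 1 m³ is too small for any remaining shipment, and no exchange beats 14934.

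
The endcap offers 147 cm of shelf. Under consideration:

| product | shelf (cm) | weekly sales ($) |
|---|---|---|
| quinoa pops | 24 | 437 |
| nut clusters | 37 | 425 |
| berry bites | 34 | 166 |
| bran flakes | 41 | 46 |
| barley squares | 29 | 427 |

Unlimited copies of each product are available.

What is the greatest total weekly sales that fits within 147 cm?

2622

The ratio ordering already packs tightly: 6×quinoa pops, 144 cm, 2622.
The spare 3 cm is too small for any remaining product, and no exchange beats 2622.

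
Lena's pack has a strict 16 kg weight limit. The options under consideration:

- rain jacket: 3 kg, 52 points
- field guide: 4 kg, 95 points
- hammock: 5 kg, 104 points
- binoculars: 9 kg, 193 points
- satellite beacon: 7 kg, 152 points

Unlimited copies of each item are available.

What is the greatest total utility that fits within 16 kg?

Best packing: 4×field guide — 16 kg, 380 total.

380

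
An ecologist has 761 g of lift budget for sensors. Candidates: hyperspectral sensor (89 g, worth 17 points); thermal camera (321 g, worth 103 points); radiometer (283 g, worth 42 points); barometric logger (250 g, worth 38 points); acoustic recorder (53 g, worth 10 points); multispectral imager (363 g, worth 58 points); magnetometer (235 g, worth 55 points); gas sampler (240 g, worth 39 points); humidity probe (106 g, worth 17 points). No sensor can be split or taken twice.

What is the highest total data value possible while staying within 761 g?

192

A density-first pass picks hyperspectral sensor + thermal camera + acoustic recorder + magnetometer — 185 at 698 g.
Replace acoustic recorder with humidity probe: the trade gains 7 net, giving 192 at 751 g.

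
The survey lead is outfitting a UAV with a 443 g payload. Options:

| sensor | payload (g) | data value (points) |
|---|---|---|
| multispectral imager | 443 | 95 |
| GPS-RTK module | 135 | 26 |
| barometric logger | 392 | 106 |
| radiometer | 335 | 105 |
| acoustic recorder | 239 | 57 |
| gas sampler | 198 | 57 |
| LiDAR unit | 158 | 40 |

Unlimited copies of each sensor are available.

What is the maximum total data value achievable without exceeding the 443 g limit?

A density-first pass picks radiometer — 105 at 335 g.
Replace radiometer with acoustic recorder + gas sampler: the trade gains 9 net, giving 114 at 437 g.

114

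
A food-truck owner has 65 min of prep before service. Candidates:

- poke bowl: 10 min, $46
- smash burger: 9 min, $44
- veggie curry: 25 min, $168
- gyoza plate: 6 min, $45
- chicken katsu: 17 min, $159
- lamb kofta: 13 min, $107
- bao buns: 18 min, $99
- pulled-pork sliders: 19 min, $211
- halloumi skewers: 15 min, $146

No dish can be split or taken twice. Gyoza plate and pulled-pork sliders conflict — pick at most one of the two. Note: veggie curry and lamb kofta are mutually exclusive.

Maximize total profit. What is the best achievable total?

Ranking by ratio (profit/min): pulled-pork sliders 11.11, halloumi skewers 9.73, chicken katsu 9.35, lamb kofta 8.23.
Chicken katsu + lamb kofta + pulled-pork sliders + halloumi skewers uses 64 of the 65 min and totals 623.
The spare 1 min is too small for any remaining dish, and no feasible exchange beats 623.

623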